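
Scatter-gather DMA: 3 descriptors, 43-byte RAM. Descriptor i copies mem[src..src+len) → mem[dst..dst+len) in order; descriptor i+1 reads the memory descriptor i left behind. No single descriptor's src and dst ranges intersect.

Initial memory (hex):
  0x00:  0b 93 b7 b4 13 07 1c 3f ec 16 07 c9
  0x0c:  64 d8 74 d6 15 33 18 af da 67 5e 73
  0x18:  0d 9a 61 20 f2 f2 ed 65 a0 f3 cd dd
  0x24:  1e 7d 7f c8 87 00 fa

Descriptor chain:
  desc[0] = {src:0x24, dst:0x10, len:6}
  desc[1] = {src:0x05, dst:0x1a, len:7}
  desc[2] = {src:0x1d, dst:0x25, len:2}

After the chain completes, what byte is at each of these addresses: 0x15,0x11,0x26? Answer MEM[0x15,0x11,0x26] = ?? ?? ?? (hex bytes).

MEM[0x15,0x11,0x26] = 00 7d 16

#0 dst[0x10+6] := {0x1e,0x7d,0x7f,0xc8,0x87,0x00}
#1 dst[0x1a+7] := {0x07,0x1c,0x3f,0xec,0x16,0x07,0xc9}
#2 dst[0x25+2] := {0xec,0x16}
query mem[0x15]=0x00, mem[0x11]=0x7d, mem[0x26]=0x16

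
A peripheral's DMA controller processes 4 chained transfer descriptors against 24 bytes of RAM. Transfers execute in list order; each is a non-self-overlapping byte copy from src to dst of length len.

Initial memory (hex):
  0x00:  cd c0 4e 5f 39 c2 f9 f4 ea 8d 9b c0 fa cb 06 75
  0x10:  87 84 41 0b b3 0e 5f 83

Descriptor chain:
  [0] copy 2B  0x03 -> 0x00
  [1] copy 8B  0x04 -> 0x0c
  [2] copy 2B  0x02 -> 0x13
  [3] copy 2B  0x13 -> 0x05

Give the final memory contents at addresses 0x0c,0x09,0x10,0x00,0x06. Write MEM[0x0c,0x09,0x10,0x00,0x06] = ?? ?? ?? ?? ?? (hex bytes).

D0: mem[0x00..0x01] <- [5f 39]
D1: mem[0x0c..0x13] <- [39 c2 f9 f4 ea 8d 9b c0]
D2: mem[0x13..0x14] <- [4e 5f]
D3: mem[0x05..0x06] <- [4e 5f]
query mem[0x0c]=0x39, mem[0x09]=0x8d, mem[0x10]=0xea, mem[0x00]=0x5f, mem[0x06]=0x5f

MEM[0x0c,0x09,0x10,0x00,0x06] = 39 8d ea 5f 5f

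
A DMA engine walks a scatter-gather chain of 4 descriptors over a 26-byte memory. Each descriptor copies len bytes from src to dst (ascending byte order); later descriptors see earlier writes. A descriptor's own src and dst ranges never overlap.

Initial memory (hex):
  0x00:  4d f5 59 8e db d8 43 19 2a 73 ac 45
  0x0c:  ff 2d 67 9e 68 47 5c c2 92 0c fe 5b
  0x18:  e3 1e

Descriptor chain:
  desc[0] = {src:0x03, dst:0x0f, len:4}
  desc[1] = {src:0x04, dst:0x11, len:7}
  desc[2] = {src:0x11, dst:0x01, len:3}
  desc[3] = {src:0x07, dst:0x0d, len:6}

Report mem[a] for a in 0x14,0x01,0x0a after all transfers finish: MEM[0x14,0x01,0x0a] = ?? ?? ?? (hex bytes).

MEM[0x14,0x01,0x0a] = 19 db ac

  after D0: wrote 4B at 0x0f = 8edbd843
  after D1: wrote 7B at 0x11 = dbd843192a73ac
  after D2: wrote 3B at 0x01 = dbd843
  after D3: wrote 6B at 0x0d = 192a73ac45ff
query mem[0x14]=0x19, mem[0x01]=0xdb, mem[0x0a]=0xac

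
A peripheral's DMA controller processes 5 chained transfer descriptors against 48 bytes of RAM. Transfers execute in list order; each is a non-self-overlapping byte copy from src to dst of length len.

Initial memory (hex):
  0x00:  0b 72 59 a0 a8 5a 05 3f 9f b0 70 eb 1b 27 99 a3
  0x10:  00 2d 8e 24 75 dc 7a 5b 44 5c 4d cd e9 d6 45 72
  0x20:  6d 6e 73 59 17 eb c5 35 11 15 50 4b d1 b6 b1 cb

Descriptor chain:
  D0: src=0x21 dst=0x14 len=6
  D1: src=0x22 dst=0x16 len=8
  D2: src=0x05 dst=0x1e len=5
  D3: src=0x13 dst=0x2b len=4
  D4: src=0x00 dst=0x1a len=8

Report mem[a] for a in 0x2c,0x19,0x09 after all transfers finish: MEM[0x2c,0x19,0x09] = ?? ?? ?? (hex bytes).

MEM[0x2c,0x19,0x09] = 6e eb b0

[0] 0x21->0x14 len=6 : 6e 73 59 17 eb c5
[1] 0x22->0x16 len=8 : 73 59 17 eb c5 35 11 15
[2] 0x05->0x1e len=5 : 5a 05 3f 9f b0
[3] 0x13->0x2b len=4 : 24 6e 73 73
[4] 0x00->0x1a len=8 : 0b 72 59 a0 a8 5a 05 3f
query mem[0x2c]=0x6e, mem[0x19]=0xeb, mem[0x09]=0xb0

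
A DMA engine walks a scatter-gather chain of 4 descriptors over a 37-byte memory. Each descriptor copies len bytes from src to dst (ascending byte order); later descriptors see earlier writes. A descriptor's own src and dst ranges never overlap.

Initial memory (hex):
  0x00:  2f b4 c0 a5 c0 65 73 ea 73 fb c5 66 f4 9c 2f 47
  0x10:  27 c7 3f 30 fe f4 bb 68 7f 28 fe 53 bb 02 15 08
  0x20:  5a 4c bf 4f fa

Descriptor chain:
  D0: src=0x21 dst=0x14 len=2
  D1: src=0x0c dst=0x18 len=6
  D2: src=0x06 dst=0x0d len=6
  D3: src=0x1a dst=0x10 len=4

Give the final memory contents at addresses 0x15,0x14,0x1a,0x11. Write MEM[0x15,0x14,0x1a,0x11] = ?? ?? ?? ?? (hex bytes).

MEM[0x15,0x14,0x1a,0x11] = bf 4c 2f 47

[0] 0x21->0x14 len=2 : 4c bf
[1] 0x0c->0x18 len=6 : f4 9c 2f 47 27 c7
[2] 0x06->0x0d len=6 : 73 ea 73 fb c5 66
[3] 0x1a->0x10 len=4 : 2f 47 27 c7
query mem[0x15]=0xbf, mem[0x14]=0x4c, mem[0x1a]=0x2f, mem[0x11]=0x47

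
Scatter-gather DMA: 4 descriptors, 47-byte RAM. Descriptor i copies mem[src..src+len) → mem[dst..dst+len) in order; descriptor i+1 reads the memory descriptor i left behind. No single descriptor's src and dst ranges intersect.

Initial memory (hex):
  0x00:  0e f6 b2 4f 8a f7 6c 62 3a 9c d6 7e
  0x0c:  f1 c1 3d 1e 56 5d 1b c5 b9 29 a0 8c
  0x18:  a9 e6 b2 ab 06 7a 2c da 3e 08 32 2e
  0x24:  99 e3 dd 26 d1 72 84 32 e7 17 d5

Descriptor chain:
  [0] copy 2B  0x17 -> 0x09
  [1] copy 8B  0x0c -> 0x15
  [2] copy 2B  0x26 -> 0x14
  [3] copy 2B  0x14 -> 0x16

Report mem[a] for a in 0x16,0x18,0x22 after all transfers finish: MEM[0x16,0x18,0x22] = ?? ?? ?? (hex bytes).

MEM[0x16,0x18,0x22] = dd 1e 32

D0: mem[0x09..0x0a] <- [8c a9]
D1: mem[0x15..0x1c] <- [f1 c1 3d 1e 56 5d 1b c5]
D2: mem[0x14..0x15] <- [dd 26]
D3: mem[0x16..0x17] <- [dd 26]
query mem[0x16]=0xdd, mem[0x18]=0x1e, mem[0x22]=0x32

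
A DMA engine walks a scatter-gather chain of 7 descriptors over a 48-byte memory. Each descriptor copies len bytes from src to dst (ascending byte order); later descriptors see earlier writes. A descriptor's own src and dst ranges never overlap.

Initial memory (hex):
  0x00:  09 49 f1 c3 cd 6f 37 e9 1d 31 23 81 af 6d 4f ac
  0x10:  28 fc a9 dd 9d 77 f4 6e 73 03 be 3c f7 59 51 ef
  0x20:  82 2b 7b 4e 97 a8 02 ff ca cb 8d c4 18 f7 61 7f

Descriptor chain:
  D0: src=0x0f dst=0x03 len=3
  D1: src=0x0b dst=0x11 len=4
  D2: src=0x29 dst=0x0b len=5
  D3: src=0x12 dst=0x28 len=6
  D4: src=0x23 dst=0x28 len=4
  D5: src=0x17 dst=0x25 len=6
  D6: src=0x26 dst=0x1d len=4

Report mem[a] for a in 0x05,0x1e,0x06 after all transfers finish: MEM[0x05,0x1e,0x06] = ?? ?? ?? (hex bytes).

D0: mem[0x03..0x05] <- [ac 28 fc]
D1: mem[0x11..0x14] <- [81 af 6d 4f]
D2: mem[0x0b..0x0f] <- [cb 8d c4 18 f7]
D3: mem[0x28..0x2d] <- [af 6d 4f 77 f4 6e]
D4: mem[0x28..0x2b] <- [4e 97 a8 02]
D5: mem[0x25..0x2a] <- [6e 73 03 be 3c f7]
D6: mem[0x1d..0x20] <- [73 03 be 3c]
query mem[0x05]=0xfc, mem[0x1e]=0x03, mem[0x06]=0x37

MEM[0x05,0x1e,0x06] = fc 03 37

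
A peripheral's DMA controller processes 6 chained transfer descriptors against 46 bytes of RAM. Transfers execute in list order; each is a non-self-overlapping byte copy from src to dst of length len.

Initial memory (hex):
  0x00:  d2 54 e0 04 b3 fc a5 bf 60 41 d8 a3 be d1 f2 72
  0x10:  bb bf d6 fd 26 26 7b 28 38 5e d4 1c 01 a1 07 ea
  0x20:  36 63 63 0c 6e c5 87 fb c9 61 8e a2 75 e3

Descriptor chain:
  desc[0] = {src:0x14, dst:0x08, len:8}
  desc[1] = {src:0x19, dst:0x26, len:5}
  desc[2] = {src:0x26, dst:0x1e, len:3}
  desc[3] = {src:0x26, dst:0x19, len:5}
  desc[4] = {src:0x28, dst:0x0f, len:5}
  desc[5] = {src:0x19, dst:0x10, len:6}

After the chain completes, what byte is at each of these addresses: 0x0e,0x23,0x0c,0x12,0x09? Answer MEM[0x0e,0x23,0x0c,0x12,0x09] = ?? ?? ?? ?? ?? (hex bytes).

MEM[0x0e,0x23,0x0c,0x12,0x09] = d4 0c 38 1c 26

  after D0: wrote 8B at 0x08 = 26267b28385ed41c
  after D1: wrote 5B at 0x26 = 5ed41c01a1
  after D2: wrote 3B at 0x1e = 5ed41c
  after D3: wrote 5B at 0x19 = 5ed41c01a1
  after D4: wrote 5B at 0x0f = 1c01a1a275
  after D5: wrote 6B at 0x10 = 5ed41c01a15e
query mem[0x0e]=0xd4, mem[0x23]=0x0c, mem[0x0c]=0x38, mem[0x12]=0x1c, mem[0x09]=0x26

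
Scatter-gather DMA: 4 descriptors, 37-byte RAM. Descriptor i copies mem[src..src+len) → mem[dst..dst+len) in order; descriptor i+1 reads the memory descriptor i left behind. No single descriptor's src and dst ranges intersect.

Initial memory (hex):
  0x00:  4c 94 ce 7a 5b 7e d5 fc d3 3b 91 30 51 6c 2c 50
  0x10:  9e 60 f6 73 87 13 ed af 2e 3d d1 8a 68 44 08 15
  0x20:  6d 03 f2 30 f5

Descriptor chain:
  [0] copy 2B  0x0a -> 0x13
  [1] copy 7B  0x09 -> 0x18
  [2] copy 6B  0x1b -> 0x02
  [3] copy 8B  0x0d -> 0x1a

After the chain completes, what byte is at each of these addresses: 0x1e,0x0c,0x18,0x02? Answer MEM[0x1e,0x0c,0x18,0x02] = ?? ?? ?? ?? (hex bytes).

MEM[0x1e,0x0c,0x18,0x02] = 60 51 3b 51

#0 dst[0x13+2] := {0x91,0x30}
#1 dst[0x18+7] := {0x3b,0x91,0x30,0x51,0x6c,0x2c,0x50}
#2 dst[0x02+6] := {0x51,0x6c,0x2c,0x50,0x15,0x6d}
#3 dst[0x1a+8] := {0x6c,0x2c,0x50,0x9e,0x60,0xf6,0x91,0x30}
query mem[0x1e]=0x60, mem[0x0c]=0x51, mem[0x18]=0x3b, mem[0x02]=0x51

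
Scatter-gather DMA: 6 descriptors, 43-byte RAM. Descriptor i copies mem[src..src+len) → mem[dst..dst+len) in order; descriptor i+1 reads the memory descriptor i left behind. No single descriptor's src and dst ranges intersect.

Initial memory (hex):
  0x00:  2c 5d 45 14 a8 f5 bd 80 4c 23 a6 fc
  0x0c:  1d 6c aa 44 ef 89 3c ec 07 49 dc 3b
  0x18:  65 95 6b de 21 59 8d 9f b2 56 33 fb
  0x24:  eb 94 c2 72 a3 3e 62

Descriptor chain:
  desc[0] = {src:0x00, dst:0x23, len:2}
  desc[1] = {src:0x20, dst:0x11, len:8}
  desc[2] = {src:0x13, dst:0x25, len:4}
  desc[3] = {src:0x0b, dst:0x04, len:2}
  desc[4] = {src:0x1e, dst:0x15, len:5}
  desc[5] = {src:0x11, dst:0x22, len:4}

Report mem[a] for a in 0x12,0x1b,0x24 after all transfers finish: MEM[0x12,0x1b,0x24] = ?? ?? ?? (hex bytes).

MEM[0x12,0x1b,0x24] = 56 de 33

D0: mem[0x23..0x24] <- [2c 5d]
D1: mem[0x11..0x18] <- [b2 56 33 2c 5d 94 c2 72]
D2: mem[0x25..0x28] <- [33 2c 5d 94]
D3: mem[0x04..0x05] <- [fc 1d]
D4: mem[0x15..0x19] <- [8d 9f b2 56 33]
D5: mem[0x22..0x25] <- [b2 56 33 2c]
query mem[0x12]=0x56, mem[0x1b]=0xde, mem[0x24]=0x33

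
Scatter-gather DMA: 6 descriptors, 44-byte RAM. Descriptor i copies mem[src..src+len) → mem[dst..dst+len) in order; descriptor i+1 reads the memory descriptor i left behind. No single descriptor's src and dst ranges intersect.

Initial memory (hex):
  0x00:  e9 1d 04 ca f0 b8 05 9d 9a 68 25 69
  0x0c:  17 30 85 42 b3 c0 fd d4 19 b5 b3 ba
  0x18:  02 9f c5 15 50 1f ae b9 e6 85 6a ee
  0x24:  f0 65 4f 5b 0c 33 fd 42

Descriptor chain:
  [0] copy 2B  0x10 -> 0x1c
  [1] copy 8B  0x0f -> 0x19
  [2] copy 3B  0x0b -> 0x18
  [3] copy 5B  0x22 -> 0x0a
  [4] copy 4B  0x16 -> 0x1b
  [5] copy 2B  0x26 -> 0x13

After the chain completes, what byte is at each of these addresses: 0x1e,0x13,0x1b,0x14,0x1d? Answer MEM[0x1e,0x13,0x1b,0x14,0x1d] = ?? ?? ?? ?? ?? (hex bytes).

MEM[0x1e,0x13,0x1b,0x14,0x1d] = 17 4f b3 5b 69

  after D0: wrote 2B at 0x1c = b3c0
  after D1: wrote 8B at 0x19 = 42b3c0fdd419b5b3
  after D2: wrote 3B at 0x18 = 691730
  after D3: wrote 5B at 0x0a = 6aeef0654f
  after D4: wrote 4B at 0x1b = b3ba6917
  after D5: wrote 2B at 0x13 = 4f5b
query mem[0x1e]=0x17, mem[0x13]=0x4f, mem[0x1b]=0xb3, mem[0x14]=0x5b, mem[0x1d]=0x69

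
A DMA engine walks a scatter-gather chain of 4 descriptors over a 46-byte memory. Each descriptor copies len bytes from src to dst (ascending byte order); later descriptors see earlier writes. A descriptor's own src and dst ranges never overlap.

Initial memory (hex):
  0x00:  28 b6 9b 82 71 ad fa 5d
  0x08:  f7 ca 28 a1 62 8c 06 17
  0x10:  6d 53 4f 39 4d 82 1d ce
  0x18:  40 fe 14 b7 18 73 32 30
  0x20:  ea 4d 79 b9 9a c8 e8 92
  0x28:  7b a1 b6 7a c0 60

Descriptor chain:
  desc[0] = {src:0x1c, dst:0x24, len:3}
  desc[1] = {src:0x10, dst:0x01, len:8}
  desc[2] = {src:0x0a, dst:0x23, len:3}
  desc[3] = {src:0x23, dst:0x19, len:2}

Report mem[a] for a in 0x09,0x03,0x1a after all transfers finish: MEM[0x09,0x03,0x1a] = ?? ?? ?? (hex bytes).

MEM[0x09,0x03,0x1a] = ca 4f a1

D0: mem[0x24..0x26] <- [18 73 32]
D1: mem[0x01..0x08] <- [6d 53 4f 39 4d 82 1d ce]
D2: mem[0x23..0x25] <- [28 a1 62]
D3: mem[0x19..0x1a] <- [28 a1]
query mem[0x09]=0xca, mem[0x03]=0x4f, mem[0x1a]=0xa1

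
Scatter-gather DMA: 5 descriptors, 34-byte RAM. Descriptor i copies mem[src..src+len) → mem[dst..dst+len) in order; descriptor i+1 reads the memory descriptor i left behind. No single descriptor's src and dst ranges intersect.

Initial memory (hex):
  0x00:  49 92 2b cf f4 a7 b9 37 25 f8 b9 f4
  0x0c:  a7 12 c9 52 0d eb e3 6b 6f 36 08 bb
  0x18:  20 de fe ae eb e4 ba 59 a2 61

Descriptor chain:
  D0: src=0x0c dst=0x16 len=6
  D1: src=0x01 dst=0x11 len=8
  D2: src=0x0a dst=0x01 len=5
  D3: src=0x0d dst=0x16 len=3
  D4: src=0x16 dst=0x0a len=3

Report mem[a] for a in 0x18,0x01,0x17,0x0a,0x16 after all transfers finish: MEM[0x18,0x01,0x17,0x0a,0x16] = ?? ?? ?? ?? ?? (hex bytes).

D0: mem[0x16..0x1b] <- [a7 12 c9 52 0d eb]
D1: mem[0x11..0x18] <- [92 2b cf f4 a7 b9 37 25]
D2: mem[0x01..0x05] <- [b9 f4 a7 12 c9]
D3: mem[0x16..0x18] <- [12 c9 52]
D4: mem[0x0a..0x0c] <- [12 c9 52]
query mem[0x18]=0x52, mem[0x01]=0xb9, mem[0x17]=0xc9, mem[0x0a]=0x12, mem[0x16]=0x12

MEM[0x18,0x01,0x17,0x0a,0x16] = 52 b9 c9 12 12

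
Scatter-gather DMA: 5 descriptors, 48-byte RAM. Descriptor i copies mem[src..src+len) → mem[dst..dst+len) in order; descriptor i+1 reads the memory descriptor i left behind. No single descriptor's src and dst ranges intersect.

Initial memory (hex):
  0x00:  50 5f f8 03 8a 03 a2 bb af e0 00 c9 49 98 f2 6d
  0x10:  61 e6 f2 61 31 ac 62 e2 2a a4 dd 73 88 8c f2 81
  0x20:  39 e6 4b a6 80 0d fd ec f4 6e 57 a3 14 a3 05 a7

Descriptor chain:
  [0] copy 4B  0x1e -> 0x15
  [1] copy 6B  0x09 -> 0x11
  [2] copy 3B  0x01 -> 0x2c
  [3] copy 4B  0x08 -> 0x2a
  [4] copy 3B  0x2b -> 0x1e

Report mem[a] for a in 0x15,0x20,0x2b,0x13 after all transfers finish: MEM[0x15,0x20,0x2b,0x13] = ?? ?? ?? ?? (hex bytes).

MEM[0x15,0x20,0x2b,0x13] = 98 c9 e0 c9

D0: mem[0x15..0x18] <- [f2 81 39 e6]
D1: mem[0x11..0x16] <- [e0 00 c9 49 98 f2]
D2: mem[0x2c..0x2e] <- [5f f8 03]
D3: mem[0x2a..0x2d] <- [af e0 00 c9]
D4: mem[0x1e..0x20] <- [e0 00 c9]
query mem[0x15]=0x98, mem[0x20]=0xc9, mem[0x2b]=0xe0, mem[0x13]=0xc9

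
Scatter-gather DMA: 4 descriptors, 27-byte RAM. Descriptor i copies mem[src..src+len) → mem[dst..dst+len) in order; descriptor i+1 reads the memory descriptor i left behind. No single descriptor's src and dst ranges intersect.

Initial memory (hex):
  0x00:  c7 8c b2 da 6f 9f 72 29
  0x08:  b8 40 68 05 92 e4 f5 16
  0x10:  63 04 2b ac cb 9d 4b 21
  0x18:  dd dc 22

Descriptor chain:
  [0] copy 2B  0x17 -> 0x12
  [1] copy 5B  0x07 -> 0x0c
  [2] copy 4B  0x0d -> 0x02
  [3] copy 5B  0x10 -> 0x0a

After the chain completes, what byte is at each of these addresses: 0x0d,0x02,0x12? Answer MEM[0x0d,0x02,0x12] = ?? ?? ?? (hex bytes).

MEM[0x0d,0x02,0x12] = dd b8 21

  after D0: wrote 2B at 0x12 = 21dd
  after D1: wrote 5B at 0x0c = 29b8406805
  after D2: wrote 4B at 0x02 = b8406805
  after D3: wrote 5B at 0x0a = 050421ddcb
query mem[0x0d]=0xdd, mem[0x02]=0xb8, mem[0x12]=0x21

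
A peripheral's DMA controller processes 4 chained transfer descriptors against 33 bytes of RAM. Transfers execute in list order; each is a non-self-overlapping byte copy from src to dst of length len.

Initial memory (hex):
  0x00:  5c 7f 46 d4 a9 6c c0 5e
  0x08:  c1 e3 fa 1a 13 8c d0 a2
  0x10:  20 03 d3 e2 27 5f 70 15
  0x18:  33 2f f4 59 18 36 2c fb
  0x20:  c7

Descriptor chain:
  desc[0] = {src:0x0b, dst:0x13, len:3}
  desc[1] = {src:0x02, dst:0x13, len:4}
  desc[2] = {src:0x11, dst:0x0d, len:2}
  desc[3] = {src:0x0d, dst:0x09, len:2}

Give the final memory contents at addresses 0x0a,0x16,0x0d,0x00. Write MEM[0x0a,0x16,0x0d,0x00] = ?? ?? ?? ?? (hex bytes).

#0 dst[0x13+3] := {0x1a,0x13,0x8c}
#1 dst[0x13+4] := {0x46,0xd4,0xa9,0x6c}
#2 dst[0x0d+2] := {0x03,0xd3}
#3 dst[0x09+2] := {0x03,0xd3}
query mem[0x0a]=0xd3, mem[0x16]=0x6c, mem[0x0d]=0x03, mem[0x00]=0x5c

MEM[0x0a,0x16,0x0d,0x00] = d3 6c 03 5c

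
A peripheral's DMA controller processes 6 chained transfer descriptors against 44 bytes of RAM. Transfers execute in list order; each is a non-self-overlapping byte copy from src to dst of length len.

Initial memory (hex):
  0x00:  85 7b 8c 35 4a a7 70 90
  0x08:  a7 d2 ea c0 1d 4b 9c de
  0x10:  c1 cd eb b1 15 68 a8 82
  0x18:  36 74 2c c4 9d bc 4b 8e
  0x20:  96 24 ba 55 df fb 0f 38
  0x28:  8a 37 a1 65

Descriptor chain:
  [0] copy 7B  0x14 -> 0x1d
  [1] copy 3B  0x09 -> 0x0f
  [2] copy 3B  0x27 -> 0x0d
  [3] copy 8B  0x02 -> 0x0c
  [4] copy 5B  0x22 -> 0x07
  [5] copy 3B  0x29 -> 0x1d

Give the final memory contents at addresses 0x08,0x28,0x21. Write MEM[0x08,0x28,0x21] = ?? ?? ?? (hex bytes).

MEM[0x08,0x28,0x21] = 2c 8a 36

#0 dst[0x1d+7] := {0x15,0x68,0xa8,0x82,0x36,0x74,0x2c}
#1 dst[0x0f+3] := {0xd2,0xea,0xc0}
#2 dst[0x0d+3] := {0x38,0x8a,0x37}
#3 dst[0x0c+8] := {0x8c,0x35,0x4a,0xa7,0x70,0x90,0xa7,0xd2}
#4 dst[0x07+5] := {0x74,0x2c,0xdf,0xfb,0x0f}
#5 dst[0x1d+3] := {0x37,0xa1,0x65}
query mem[0x08]=0x2c, mem[0x28]=0x8a, mem[0x21]=0x36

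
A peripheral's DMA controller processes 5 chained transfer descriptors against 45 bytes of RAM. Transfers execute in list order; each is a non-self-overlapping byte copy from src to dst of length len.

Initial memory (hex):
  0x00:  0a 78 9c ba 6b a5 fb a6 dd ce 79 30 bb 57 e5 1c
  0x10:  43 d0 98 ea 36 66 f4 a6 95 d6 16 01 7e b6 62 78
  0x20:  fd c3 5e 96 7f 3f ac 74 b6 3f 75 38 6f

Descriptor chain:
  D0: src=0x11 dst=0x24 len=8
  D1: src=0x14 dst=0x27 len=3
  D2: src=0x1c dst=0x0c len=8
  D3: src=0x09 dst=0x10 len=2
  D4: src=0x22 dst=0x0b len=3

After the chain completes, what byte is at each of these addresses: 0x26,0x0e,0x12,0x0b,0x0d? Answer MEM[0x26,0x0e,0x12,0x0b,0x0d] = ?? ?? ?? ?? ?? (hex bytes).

D0: mem[0x24..0x2b] <- [d0 98 ea 36 66 f4 a6 95]
D1: mem[0x27..0x29] <- [36 66 f4]
D2: mem[0x0c..0x13] <- [7e b6 62 78 fd c3 5e 96]
D3: mem[0x10..0x11] <- [ce 79]
D4: mem[0x0b..0x0d] <- [5e 96 d0]
query mem[0x26]=0xea, mem[0x0e]=0x62, mem[0x12]=0x5e, mem[0x0b]=0x5e, mem[0x0d]=0xd0

MEM[0x26,0x0e,0x12,0x0b,0x0d] = ea 62 5e 5e d0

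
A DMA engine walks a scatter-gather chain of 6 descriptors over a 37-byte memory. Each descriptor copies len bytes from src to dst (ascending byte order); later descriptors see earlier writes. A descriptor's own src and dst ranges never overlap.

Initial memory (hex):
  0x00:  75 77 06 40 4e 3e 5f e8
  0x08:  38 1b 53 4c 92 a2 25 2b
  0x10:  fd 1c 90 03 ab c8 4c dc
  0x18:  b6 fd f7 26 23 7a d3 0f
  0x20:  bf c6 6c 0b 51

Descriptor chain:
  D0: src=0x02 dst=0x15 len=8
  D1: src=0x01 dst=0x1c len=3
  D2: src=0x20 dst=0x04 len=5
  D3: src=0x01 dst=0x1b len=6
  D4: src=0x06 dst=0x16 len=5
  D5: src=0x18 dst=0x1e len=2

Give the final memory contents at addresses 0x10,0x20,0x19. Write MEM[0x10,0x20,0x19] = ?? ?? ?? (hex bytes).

MEM[0x10,0x20,0x19] = fd 6c 1b

[0] 0x02->0x15 len=8 : 06 40 4e 3e 5f e8 38 1b
[1] 0x01->0x1c len=3 : 77 06 40
[2] 0x20->0x04 len=5 : bf c6 6c 0b 51
[3] 0x01->0x1b len=6 : 77 06 40 bf c6 6c
[4] 0x06->0x16 len=5 : 6c 0b 51 1b 53
[5] 0x18->0x1e len=2 : 51 1b
query mem[0x10]=0xfd, mem[0x20]=0x6c, mem[0x19]=0x1b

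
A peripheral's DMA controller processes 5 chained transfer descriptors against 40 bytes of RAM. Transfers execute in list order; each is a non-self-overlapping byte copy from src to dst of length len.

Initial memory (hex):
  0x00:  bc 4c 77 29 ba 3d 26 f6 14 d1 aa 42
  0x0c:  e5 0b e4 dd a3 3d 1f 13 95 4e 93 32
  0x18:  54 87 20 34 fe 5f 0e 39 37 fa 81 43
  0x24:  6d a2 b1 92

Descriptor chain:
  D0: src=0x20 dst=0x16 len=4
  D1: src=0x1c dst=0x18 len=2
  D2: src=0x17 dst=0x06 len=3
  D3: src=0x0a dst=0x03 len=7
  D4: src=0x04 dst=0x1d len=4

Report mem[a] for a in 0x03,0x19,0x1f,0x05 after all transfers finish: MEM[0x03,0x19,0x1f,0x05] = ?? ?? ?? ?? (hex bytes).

MEM[0x03,0x19,0x1f,0x05] = aa 5f 0b e5

#0 dst[0x16+4] := {0x37,0xfa,0x81,0x43}
#1 dst[0x18+2] := {0xfe,0x5f}
#2 dst[0x06+3] := {0xfa,0xfe,0x5f}
#3 dst[0x03+7] := {0xaa,0x42,0xe5,0x0b,0xe4,0xdd,0xa3}
#4 dst[0x1d+4] := {0x42,0xe5,0x0b,0xe4}
query mem[0x03]=0xaa, mem[0x19]=0x5f, mem[0x1f]=0x0b, mem[0x05]=0xe5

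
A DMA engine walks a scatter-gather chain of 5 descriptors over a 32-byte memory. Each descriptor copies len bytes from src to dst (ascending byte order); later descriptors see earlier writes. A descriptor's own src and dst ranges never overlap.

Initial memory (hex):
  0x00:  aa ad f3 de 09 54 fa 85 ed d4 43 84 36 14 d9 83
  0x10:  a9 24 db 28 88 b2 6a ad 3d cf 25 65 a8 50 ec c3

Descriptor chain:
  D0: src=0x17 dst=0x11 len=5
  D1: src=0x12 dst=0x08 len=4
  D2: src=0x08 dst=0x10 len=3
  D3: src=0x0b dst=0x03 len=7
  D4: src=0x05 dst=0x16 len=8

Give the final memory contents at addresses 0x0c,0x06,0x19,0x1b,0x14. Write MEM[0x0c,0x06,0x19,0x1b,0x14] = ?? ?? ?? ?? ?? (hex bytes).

MEM[0x0c,0x06,0x19,0x1b,0x14] = 36 d9 3d 25 25

[0] 0x17->0x11 len=5 : ad 3d cf 25 65
[1] 0x12->0x08 len=4 : 3d cf 25 65
[2] 0x08->0x10 len=3 : 3d cf 25
[3] 0x0b->0x03 len=7 : 65 36 14 d9 83 3d cf
[4] 0x05->0x16 len=8 : 14 d9 83 3d cf 25 65 36
query mem[0x0c]=0x36, mem[0x06]=0xd9, mem[0x19]=0x3d, mem[0x1b]=0x25, mem[0x14]=0x25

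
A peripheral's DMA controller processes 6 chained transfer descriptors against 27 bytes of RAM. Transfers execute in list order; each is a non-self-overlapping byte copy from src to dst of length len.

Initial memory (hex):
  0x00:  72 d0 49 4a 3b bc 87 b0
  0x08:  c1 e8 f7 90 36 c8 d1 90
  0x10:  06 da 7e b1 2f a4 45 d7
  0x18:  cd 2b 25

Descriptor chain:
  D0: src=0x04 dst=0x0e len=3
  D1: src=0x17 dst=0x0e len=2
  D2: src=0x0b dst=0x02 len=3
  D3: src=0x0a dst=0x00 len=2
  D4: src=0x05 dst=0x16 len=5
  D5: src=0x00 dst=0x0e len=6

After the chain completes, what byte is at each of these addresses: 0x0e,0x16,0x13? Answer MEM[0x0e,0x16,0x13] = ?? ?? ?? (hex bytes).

[0] 0x04->0x0e len=3 : 3b bc 87
[1] 0x17->0x0e len=2 : d7 cd
[2] 0x0b->0x02 len=3 : 90 36 c8
[3] 0x0a->0x00 len=2 : f7 90
[4] 0x05->0x16 len=5 : bc 87 b0 c1 e8
[5] 0x00->0x0e len=6 : f7 90 90 36 c8 bc
query mem[0x0e]=0xf7, mem[0x16]=0xbc, mem[0x13]=0xbc

MEM[0x0e,0x16,0x13] = f7 bc bc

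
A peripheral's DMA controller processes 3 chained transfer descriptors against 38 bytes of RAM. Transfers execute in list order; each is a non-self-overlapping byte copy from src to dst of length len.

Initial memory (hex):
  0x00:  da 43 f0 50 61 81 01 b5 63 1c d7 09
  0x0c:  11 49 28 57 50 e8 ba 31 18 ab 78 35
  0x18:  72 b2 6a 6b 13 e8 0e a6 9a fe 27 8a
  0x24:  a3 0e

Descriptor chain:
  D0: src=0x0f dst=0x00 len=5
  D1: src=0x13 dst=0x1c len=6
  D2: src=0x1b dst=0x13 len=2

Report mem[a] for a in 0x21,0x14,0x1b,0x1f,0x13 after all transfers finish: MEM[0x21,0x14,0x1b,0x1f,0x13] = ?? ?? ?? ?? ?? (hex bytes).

D0: mem[0x00..0x04] <- [57 50 e8 ba 31]
D1: mem[0x1c..0x21] <- [31 18 ab 78 35 72]
D2: mem[0x13..0x14] <- [6b 31]
query mem[0x21]=0x72, mem[0x14]=0x31, mem[0x1b]=0x6b, mem[0x1f]=0x78, mem[0x13]=0x6b

MEM[0x21,0x14,0x1b,0x1f,0x13] = 72 31 6b 78 6b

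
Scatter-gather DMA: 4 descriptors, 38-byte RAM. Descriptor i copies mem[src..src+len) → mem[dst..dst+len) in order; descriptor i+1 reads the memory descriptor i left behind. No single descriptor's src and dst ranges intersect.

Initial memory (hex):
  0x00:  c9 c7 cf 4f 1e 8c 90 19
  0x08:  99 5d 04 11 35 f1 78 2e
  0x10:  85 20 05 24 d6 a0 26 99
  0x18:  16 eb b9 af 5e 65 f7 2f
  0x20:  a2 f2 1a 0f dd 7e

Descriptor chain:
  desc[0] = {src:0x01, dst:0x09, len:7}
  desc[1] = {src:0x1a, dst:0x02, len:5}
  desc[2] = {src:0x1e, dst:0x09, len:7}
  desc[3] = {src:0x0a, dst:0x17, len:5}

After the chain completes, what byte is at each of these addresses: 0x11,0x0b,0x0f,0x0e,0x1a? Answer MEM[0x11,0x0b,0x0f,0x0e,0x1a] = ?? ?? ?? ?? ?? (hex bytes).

MEM[0x11,0x0b,0x0f,0x0e,0x1a] = 20 a2 dd 0f 1a

D0: mem[0x09..0x0f] <- [c7 cf 4f 1e 8c 90 19]
D1: mem[0x02..0x06] <- [b9 af 5e 65 f7]
D2: mem[0x09..0x0f] <- [f7 2f a2 f2 1a 0f dd]
D3: mem[0x17..0x1b] <- [2f a2 f2 1a 0f]
query mem[0x11]=0x20, mem[0x0b]=0xa2, mem[0x0f]=0xdd, mem[0x0e]=0x0f, mem[0x1a]=0x1a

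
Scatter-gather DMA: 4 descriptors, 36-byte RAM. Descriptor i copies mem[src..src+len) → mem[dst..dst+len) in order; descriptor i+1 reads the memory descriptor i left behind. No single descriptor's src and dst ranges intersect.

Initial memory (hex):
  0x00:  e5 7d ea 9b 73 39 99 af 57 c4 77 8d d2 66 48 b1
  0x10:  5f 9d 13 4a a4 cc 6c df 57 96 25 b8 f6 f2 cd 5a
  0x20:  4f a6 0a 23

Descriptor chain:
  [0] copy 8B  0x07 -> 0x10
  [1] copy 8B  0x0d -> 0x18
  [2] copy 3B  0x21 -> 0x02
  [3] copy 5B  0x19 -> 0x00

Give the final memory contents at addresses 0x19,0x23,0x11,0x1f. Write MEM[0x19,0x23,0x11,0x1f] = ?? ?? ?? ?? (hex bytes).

MEM[0x19,0x23,0x11,0x1f] = 48 23 57 8d

[0] 0x07->0x10 len=8 : af 57 c4 77 8d d2 66 48
[1] 0x0d->0x18 len=8 : 66 48 b1 af 57 c4 77 8d
[2] 0x21->0x02 len=3 : a6 0a 23
[3] 0x19->0x00 len=5 : 48 b1 af 57 c4
query mem[0x19]=0x48, mem[0x23]=0x23, mem[0x11]=0x57, mem[0x1f]=0x8d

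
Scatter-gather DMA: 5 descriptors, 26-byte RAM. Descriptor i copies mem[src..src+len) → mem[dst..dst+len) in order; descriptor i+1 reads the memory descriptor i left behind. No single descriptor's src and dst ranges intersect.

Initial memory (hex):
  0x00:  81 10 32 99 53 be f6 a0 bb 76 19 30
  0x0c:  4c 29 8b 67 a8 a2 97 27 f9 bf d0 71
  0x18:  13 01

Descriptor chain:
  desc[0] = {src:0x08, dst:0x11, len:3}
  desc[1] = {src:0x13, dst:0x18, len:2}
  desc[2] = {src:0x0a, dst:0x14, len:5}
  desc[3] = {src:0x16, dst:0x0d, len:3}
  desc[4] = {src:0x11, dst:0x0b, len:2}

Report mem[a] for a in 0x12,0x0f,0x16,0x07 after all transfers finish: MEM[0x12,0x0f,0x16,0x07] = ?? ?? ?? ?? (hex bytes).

  after D0: wrote 3B at 0x11 = bb7619
  after D1: wrote 2B at 0x18 = 19f9
  after D2: wrote 5B at 0x14 = 19304c298b
  after D3: wrote 3B at 0x0d = 4c298b
  after D4: wrote 2B at 0x0b = bb76
query mem[0x12]=0x76, mem[0x0f]=0x8b, mem[0x16]=0x4c, mem[0x07]=0xa0

MEM[0x12,0x0f,0x16,0x07] = 76 8b 4c a0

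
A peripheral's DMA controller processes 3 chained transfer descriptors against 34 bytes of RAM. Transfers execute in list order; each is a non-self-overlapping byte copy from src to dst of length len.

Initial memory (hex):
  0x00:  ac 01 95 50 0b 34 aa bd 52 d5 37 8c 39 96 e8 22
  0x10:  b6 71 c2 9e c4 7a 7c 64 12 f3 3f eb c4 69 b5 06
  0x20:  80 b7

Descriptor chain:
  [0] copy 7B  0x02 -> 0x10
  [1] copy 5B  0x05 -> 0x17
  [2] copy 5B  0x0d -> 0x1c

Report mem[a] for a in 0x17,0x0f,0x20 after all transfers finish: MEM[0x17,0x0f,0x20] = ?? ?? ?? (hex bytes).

MEM[0x17,0x0f,0x20] = 34 22 50

[0] 0x02->0x10 len=7 : 95 50 0b 34 aa bd 52
[1] 0x05->0x17 len=5 : 34 aa bd 52 d5
[2] 0x0d->0x1c len=5 : 96 e8 22 95 50
query mem[0x17]=0x34, mem[0x0f]=0x22, mem[0x20]=0x50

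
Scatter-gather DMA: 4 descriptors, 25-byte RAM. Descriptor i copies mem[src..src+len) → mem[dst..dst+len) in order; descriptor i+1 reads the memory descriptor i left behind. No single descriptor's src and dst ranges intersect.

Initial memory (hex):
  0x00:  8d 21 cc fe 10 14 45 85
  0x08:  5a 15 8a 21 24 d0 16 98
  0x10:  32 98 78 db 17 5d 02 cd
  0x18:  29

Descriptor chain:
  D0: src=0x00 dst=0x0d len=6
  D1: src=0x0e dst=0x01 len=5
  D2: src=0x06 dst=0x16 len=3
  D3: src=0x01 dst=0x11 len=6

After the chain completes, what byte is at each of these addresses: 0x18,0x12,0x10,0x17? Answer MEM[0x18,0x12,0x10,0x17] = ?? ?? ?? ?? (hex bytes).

MEM[0x18,0x12,0x10,0x17] = 5a cc fe 85

D0: mem[0x0d..0x12] <- [8d 21 cc fe 10 14]
D1: mem[0x01..0x05] <- [21 cc fe 10 14]
D2: mem[0x16..0x18] <- [45 85 5a]
D3: mem[0x11..0x16] <- [21 cc fe 10 14 45]
query mem[0x18]=0x5a, mem[0x12]=0xcc, mem[0x10]=0xfe, mem[0x17]=0x85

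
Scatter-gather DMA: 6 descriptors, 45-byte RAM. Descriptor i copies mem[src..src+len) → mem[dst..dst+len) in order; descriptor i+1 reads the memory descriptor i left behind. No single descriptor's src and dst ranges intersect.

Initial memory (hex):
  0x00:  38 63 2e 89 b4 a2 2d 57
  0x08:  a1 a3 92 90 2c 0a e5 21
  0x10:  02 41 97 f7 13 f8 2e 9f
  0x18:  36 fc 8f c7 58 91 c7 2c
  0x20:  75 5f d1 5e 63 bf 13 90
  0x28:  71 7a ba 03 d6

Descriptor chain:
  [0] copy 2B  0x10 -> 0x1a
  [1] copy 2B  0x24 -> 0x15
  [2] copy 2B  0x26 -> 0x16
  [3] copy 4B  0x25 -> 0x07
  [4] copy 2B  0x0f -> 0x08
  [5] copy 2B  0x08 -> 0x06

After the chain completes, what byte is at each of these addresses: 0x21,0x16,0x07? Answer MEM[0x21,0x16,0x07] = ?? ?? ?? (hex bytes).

#0 dst[0x1a+2] := {0x02,0x41}
#1 dst[0x15+2] := {0x63,0xbf}
#2 dst[0x16+2] := {0x13,0x90}
#3 dst[0x07+4] := {0xbf,0x13,0x90,0x71}
#4 dst[0x08+2] := {0x21,0x02}
#5 dst[0x06+2] := {0x21,0x02}
query mem[0x21]=0x5f, mem[0x16]=0x13, mem[0x07]=0x02

MEM[0x21,0x16,0x07] = 5f 13 02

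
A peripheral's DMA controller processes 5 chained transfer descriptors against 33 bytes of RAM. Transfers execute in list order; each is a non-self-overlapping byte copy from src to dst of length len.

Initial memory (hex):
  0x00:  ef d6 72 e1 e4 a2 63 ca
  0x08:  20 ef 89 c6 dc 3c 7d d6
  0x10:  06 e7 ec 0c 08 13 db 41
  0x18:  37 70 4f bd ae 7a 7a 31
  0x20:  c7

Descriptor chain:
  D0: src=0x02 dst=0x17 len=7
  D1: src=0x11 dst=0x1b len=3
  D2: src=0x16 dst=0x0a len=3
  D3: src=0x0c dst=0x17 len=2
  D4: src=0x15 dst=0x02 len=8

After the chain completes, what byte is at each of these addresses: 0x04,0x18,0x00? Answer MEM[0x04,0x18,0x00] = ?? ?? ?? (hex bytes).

MEM[0x04,0x18,0x00] = e1 3c ef

  after D0: wrote 7B at 0x17 = 72e1e4a263ca20
  after D1: wrote 3B at 0x1b = e7ec0c
  after D2: wrote 3B at 0x0a = db72e1
  after D3: wrote 2B at 0x17 = e13c
  after D4: wrote 8B at 0x02 = 13dbe13ce4a2e7ec
query mem[0x04]=0xe1, mem[0x18]=0x3c, mem[0x00]=0xef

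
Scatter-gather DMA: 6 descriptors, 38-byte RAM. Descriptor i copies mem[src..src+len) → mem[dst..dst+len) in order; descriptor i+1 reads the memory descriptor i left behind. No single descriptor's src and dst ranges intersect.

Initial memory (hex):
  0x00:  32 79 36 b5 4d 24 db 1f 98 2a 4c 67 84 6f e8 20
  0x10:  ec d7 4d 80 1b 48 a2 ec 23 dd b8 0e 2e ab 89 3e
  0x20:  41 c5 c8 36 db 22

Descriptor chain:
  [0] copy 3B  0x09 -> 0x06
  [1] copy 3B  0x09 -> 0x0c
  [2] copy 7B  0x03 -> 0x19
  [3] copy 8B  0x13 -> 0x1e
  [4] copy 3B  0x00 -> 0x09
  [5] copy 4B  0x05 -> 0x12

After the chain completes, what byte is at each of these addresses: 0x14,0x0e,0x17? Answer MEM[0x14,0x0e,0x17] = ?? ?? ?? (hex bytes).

MEM[0x14,0x0e,0x17] = 4c 67 ec

#0 dst[0x06+3] := {0x2a,0x4c,0x67}
#1 dst[0x0c+3] := {0x2a,0x4c,0x67}
#2 dst[0x19+7] := {0xb5,0x4d,0x24,0x2a,0x4c,0x67,0x2a}
#3 dst[0x1e+8] := {0x80,0x1b,0x48,0xa2,0xec,0x23,0xb5,0x4d}
#4 dst[0x09+3] := {0x32,0x79,0x36}
#5 dst[0x12+4] := {0x24,0x2a,0x4c,0x67}
query mem[0x14]=0x4c, mem[0x0e]=0x67, mem[0x17]=0xec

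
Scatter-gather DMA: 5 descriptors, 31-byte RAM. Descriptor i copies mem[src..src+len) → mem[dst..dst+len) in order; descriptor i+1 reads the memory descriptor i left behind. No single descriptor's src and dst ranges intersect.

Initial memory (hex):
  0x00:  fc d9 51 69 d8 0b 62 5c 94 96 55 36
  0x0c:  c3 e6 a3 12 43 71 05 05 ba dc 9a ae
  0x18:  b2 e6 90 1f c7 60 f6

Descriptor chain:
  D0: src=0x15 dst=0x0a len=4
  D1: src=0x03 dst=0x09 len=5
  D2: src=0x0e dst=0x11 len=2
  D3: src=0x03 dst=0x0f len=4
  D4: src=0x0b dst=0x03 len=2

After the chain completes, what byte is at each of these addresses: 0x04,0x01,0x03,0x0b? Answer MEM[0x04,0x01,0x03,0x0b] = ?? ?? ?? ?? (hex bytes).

D0: mem[0x0a..0x0d] <- [dc 9a ae b2]
D1: mem[0x09..0x0d] <- [69 d8 0b 62 5c]
D2: mem[0x11..0x12] <- [a3 12]
D3: mem[0x0f..0x12] <- [69 d8 0b 62]
D4: mem[0x03..0x04] <- [0b 62]
query mem[0x04]=0x62, mem[0x01]=0xd9, mem[0x03]=0x0b, mem[0x0b]=0x0b

MEM[0x04,0x01,0x03,0x0b] = 62 d9 0b 0b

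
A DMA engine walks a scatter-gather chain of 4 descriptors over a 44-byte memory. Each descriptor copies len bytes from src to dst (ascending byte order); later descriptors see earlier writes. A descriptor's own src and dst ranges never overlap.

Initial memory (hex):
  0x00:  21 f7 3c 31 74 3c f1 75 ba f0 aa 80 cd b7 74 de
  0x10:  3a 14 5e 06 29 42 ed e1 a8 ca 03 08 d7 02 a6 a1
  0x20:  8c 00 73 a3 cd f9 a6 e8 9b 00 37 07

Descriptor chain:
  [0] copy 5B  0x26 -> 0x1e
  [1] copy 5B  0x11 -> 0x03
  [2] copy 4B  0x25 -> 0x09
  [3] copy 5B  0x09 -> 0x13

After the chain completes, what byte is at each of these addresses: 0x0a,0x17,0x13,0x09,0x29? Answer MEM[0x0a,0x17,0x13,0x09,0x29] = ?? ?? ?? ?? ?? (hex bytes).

[0] 0x26->0x1e len=5 : a6 e8 9b 00 37
[1] 0x11->0x03 len=5 : 14 5e 06 29 42
[2] 0x25->0x09 len=4 : f9 a6 e8 9b
[3] 0x09->0x13 len=5 : f9 a6 e8 9b b7
query mem[0x0a]=0xa6, mem[0x17]=0xb7, mem[0x13]=0xf9, mem[0x09]=0xf9, mem[0x29]=0x00

MEM[0x0a,0x17,0x13,0x09,0x29] = a6 b7 f9 f9 00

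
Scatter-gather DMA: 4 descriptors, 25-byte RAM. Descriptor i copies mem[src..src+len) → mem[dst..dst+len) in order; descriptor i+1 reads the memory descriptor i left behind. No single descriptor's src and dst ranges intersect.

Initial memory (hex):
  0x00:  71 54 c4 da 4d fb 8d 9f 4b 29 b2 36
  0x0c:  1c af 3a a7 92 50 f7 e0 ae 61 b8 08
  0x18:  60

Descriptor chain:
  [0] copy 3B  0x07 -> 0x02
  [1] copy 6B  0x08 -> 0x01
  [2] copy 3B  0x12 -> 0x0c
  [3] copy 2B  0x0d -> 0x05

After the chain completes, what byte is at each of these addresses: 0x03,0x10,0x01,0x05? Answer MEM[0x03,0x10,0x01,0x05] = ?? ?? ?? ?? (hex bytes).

D0: mem[0x02..0x04] <- [9f 4b 29]
D1: mem[0x01..0x06] <- [4b 29 b2 36 1c af]
D2: mem[0x0c..0x0e] <- [f7 e0 ae]
D3: mem[0x05..0x06] <- [e0 ae]
query mem[0x03]=0xb2, mem[0x10]=0x92, mem[0x01]=0x4b, mem[0x05]=0xe0

MEM[0x03,0x10,0x01,0x05] = b2 92 4b e0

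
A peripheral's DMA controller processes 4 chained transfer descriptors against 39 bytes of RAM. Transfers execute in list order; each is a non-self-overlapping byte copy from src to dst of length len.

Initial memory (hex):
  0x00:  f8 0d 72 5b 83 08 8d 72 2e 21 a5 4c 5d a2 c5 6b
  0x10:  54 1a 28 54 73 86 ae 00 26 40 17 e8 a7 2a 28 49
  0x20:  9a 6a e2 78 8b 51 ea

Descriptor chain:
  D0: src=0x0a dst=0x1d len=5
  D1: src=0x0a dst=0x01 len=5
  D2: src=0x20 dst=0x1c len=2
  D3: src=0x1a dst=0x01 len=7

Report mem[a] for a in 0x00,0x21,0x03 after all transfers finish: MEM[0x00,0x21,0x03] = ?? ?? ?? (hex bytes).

[0] 0x0a->0x1d len=5 : a5 4c 5d a2 c5
[1] 0x0a->0x01 len=5 : a5 4c 5d a2 c5
[2] 0x20->0x1c len=2 : a2 c5
[3] 0x1a->0x01 len=7 : 17 e8 a2 c5 4c 5d a2
query mem[0x00]=0xf8, mem[0x21]=0xc5, mem[0x03]=0xa2

MEM[0x00,0x21,0x03] = f8 c5 a2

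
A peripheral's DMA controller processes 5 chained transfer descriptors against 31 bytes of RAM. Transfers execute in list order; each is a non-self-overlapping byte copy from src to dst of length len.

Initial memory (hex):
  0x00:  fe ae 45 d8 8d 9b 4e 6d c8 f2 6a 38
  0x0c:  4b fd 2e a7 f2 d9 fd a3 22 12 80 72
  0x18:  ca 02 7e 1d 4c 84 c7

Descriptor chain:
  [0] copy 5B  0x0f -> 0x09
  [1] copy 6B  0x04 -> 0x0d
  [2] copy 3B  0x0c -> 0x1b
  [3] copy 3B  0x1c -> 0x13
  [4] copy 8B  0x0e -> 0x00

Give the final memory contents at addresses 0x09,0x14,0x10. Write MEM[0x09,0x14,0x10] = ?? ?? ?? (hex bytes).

#0 dst[0x09+5] := {0xa7,0xf2,0xd9,0xfd,0xa3}
#1 dst[0x0d+6] := {0x8d,0x9b,0x4e,0x6d,0xc8,0xa7}
#2 dst[0x1b+3] := {0xfd,0x8d,0x9b}
#3 dst[0x13+3] := {0x8d,0x9b,0xc7}
#4 dst[0x00+8] := {0x9b,0x4e,0x6d,0xc8,0xa7,0x8d,0x9b,0xc7}
query mem[0x09]=0xa7, mem[0x14]=0x9b, mem[0x10]=0x6d

MEM[0x09,0x14,0x10] = a7 9b 6d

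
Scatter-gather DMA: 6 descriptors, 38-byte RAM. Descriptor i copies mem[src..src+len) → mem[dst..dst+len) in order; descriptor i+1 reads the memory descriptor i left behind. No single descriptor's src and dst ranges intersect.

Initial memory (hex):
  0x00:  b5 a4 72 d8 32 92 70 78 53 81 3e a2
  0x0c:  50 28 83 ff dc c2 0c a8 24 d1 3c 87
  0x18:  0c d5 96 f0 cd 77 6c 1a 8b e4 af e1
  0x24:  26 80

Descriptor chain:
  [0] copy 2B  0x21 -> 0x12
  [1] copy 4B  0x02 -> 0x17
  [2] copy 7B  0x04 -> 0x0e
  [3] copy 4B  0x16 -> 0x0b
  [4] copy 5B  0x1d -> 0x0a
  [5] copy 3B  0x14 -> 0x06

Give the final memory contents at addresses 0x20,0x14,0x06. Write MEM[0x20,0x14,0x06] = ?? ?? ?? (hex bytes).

MEM[0x20,0x14,0x06] = 8b 3e 3e

[0] 0x21->0x12 len=2 : e4 af
[1] 0x02->0x17 len=4 : 72 d8 32 92
[2] 0x04->0x0e len=7 : 32 92 70 78 53 81 3e
[3] 0x16->0x0b len=4 : 3c 72 d8 32
[4] 0x1d->0x0a len=5 : 77 6c 1a 8b e4
[5] 0x14->0x06 len=3 : 3e d1 3c
query mem[0x20]=0x8b, mem[0x14]=0x3e, mem[0x06]=0x3e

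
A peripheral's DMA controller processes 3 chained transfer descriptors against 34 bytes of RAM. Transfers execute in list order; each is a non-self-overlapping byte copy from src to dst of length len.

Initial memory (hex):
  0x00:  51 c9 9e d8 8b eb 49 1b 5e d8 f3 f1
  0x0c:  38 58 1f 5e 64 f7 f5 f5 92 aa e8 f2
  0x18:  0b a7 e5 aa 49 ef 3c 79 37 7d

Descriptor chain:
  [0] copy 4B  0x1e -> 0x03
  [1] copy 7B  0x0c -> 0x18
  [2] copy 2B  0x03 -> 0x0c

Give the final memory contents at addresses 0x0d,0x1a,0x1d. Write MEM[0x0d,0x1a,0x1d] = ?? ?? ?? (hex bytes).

  after D0: wrote 4B at 0x03 = 3c79377d
  after D1: wrote 7B at 0x18 = 38581f5e64f7f5
  after D2: wrote 2B at 0x0c = 3c79
query mem[0x0d]=0x79, mem[0x1a]=0x1f, mem[0x1d]=0xf7

MEM[0x0d,0x1a,0x1d] = 79 1f f7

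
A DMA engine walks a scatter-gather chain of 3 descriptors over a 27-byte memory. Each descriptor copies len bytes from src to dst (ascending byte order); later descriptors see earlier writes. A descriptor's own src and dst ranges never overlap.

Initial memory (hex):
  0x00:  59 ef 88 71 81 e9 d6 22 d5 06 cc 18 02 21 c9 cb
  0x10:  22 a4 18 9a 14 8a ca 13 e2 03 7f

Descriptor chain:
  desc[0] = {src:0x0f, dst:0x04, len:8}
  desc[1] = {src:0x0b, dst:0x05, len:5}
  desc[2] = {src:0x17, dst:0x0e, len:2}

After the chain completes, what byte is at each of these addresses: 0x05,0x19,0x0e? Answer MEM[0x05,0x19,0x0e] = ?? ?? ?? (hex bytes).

MEM[0x05,0x19,0x0e] = ca 03 13

D0: mem[0x04..0x0b] <- [cb 22 a4 18 9a 14 8a ca]
D1: mem[0x05..0x09] <- [ca 02 21 c9 cb]
D2: mem[0x0e..0x0f] <- [13 e2]
query mem[0x05]=0xca, mem[0x19]=0x03, mem[0x0e]=0x13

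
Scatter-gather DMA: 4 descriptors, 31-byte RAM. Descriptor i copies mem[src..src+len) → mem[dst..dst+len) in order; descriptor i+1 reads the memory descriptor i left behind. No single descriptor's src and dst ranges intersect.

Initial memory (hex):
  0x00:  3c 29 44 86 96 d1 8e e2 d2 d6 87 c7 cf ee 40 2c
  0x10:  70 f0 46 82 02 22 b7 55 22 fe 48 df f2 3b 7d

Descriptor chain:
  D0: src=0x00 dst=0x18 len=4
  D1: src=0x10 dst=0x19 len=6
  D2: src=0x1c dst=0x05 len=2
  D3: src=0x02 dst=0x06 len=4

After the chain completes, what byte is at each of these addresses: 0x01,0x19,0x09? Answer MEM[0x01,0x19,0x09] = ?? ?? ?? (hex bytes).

MEM[0x01,0x19,0x09] = 29 70 82

[0] 0x00->0x18 len=4 : 3c 29 44 86
[1] 0x10->0x19 len=6 : 70 f0 46 82 02 22
[2] 0x1c->0x05 len=2 : 82 02
[3] 0x02->0x06 len=4 : 44 86 96 82
query mem[0x01]=0x29, mem[0x19]=0x70, mem[0x09]=0x82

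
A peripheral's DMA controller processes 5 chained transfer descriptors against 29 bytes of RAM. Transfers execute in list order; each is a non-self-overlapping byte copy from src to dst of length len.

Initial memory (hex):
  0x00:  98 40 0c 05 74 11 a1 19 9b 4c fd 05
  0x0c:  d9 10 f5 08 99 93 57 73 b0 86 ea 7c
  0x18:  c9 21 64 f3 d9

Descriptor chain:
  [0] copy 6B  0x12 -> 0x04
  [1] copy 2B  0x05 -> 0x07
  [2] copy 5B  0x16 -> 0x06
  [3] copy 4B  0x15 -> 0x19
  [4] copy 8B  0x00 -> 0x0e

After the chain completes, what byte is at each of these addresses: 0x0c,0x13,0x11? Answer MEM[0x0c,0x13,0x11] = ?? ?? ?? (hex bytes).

  after D0: wrote 6B at 0x04 = 5773b086ea7c
  after D1: wrote 2B at 0x07 = 73b0
  after D2: wrote 5B at 0x06 = ea7cc92164
  after D3: wrote 4B at 0x19 = 86ea7cc9
  after D4: wrote 8B at 0x0e = 98400c055773ea7c
query mem[0x0c]=0xd9, mem[0x13]=0x73, mem[0x11]=0x05

MEM[0x0c,0x13,0x11] = d9 73 05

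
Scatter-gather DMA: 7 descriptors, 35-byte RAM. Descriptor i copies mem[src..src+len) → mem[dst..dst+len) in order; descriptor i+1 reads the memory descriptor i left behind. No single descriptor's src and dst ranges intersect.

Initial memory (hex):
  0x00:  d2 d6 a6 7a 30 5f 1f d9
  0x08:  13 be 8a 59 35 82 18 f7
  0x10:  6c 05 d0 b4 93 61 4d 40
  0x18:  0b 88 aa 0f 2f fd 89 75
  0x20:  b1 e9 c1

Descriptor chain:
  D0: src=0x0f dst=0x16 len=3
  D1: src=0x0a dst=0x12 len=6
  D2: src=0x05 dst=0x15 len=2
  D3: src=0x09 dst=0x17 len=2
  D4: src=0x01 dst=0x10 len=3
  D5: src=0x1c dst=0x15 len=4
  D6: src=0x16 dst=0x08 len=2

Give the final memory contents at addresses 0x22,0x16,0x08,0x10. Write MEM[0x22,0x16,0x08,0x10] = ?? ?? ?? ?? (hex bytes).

[0] 0x0f->0x16 len=3 : f7 6c 05
[1] 0x0a->0x12 len=6 : 8a 59 35 82 18 f7
[2] 0x05->0x15 len=2 : 5f 1f
[3] 0x09->0x17 len=2 : be 8a
[4] 0x01->0x10 len=3 : d6 a6 7a
[5] 0x1c->0x15 len=4 : 2f fd 89 75
[6] 0x16->0x08 len=2 : fd 89
query mem[0x22]=0xc1, mem[0x16]=0xfd, mem[0x08]=0xfd, mem[0x10]=0xd6

MEM[0x22,0x16,0x08,0x10] = c1 fd fd d6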